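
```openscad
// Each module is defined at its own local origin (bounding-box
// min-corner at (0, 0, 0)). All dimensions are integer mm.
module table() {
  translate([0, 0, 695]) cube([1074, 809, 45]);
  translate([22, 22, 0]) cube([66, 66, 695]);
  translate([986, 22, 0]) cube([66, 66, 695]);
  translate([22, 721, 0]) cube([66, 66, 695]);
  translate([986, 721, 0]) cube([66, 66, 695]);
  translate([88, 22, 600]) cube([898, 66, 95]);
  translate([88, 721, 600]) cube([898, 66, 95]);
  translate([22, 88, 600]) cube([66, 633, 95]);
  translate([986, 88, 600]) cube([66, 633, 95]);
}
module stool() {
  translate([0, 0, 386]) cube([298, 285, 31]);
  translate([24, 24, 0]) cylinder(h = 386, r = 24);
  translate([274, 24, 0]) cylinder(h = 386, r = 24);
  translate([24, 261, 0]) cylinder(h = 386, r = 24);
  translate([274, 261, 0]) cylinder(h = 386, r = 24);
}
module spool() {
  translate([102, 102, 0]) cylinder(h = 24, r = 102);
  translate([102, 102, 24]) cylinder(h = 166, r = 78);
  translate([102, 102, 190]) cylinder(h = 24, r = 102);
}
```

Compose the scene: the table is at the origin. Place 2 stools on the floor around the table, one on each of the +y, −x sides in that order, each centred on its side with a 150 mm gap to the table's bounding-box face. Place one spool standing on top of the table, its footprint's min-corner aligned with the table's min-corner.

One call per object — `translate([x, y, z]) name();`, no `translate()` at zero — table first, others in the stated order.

table();
translate([388, 959, 0]) stool();
translate([-448, 262, 0]) stool();
translate([0, 0, 740]) spool();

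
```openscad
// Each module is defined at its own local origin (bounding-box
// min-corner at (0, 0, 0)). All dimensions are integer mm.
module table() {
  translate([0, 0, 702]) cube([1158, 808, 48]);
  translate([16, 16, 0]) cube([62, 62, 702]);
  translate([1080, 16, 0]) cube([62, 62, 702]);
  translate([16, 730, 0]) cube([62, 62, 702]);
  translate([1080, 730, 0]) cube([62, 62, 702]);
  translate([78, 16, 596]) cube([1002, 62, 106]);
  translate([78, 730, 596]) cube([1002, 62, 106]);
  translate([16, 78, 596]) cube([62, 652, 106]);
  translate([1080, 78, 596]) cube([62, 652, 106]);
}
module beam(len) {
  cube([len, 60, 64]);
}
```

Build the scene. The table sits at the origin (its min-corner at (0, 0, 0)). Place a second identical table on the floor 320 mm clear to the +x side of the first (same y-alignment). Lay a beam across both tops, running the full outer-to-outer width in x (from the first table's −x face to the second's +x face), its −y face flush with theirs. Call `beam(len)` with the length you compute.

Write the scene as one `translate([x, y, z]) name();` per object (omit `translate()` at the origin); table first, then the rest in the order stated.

table();
translate([1478, 0, 0]) table();
translate([0, 0, 750]) beam(2636);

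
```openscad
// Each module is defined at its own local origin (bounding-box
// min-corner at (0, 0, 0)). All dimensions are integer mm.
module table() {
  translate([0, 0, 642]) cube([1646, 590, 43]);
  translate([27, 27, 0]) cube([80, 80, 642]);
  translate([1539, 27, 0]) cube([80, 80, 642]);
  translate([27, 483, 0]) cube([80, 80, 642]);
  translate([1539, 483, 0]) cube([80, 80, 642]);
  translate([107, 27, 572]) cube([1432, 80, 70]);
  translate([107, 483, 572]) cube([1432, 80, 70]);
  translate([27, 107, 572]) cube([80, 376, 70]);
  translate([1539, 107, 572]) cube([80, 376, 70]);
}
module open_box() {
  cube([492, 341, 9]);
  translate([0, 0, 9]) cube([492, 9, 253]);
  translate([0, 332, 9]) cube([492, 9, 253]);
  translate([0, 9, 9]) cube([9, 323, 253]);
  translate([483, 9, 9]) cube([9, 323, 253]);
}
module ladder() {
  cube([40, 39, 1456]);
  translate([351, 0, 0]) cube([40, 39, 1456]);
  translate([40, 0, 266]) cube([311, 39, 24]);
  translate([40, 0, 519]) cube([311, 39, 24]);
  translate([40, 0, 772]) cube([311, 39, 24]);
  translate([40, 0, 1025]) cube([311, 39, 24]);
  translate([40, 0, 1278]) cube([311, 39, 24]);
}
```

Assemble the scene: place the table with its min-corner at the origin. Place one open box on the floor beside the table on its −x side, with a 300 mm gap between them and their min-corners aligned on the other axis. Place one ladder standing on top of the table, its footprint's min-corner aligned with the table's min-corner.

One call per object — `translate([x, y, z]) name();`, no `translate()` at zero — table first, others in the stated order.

table();
translate([-792, 0, 0]) open_box();
translate([0, 0, 685]) ladder();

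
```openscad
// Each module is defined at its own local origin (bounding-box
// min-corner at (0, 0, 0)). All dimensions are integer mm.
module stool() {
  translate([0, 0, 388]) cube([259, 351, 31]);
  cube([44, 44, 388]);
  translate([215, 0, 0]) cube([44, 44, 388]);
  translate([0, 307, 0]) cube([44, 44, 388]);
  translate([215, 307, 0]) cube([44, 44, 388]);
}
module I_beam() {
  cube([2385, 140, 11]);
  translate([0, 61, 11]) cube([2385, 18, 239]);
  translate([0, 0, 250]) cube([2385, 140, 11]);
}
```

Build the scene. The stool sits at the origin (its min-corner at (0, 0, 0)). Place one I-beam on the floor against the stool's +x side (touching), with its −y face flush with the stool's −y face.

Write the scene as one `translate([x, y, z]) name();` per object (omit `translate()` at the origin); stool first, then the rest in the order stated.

stool();
translate([259, 0, 0]) I_beam();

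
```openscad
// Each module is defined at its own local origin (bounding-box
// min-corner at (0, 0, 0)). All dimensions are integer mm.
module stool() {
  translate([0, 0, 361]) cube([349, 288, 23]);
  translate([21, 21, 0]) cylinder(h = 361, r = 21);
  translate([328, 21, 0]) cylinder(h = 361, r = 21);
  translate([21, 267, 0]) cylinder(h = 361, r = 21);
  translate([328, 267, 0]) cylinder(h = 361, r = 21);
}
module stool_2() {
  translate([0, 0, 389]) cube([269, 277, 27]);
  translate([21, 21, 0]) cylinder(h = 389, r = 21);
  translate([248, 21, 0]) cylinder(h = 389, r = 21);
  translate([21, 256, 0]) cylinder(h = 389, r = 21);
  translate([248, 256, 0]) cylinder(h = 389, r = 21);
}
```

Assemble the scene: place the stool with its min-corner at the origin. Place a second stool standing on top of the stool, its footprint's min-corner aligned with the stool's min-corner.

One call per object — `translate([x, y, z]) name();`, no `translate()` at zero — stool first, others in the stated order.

stool();
translate([0, 0, 384]) stool_2();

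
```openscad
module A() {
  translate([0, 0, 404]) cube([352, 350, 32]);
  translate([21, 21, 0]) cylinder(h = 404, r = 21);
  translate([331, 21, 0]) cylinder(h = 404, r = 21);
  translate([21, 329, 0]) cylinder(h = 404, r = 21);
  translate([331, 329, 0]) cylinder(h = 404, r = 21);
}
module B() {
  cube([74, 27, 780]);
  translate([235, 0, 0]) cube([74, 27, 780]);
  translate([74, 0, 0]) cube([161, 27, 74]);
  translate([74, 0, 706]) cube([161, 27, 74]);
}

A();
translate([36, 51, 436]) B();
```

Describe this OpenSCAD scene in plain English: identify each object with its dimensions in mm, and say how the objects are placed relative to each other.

A is a four-legged stool. The seat is 352×350 mm, 32 mm thick, top at z = 436 mm. It stands on four round legs, each 42 mm in diameter, from z = 0 to the seat underside, each leg's axis is inset half a diameter from the nearest pair of seat edges (so the leg's bounding box is flush with the corner).

B is a rectangular picture frame lying in the x–z plane (depth along y). The opening is 161 mm wide (x) by 632 mm tall (z), surrounded by a border 74 mm wide on all four sides. The frame is 27 mm deep and is made of two full-height vertical stiles with two horizontal rails fitted between them.

The picture frame is on top of the stool.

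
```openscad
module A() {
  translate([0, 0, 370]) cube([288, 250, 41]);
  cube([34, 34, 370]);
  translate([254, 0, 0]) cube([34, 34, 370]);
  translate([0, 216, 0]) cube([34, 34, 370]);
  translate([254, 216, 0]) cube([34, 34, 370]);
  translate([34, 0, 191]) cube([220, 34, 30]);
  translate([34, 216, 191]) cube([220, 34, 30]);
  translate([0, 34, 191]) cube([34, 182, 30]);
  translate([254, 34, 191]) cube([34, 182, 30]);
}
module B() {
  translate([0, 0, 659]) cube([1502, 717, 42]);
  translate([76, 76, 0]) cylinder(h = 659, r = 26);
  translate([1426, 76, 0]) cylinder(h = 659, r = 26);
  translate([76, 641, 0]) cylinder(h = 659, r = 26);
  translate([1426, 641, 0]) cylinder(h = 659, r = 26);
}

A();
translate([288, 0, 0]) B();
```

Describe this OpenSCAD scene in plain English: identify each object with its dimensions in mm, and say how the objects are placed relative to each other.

A is a four-legged stool. The seat is a 288×250×41 mm slab whose top surface is at z = 411 mm; four square legs, each 34×34 mm in cross-section, run from the floor (z = 0) to the underside of the seat, each flush with a corner of the seat. Four stretchers, 34 mm wide and 30 mm tall, connect adjacent legs with their undersides at z = 191 mm, each running between the inner faces of the legs it joins and aligned with the legs' outer faces on the other axis.

B is a table: top 1502 mm (x) × 717 mm (y), 42 mm thick, upper face at z = 701 mm, on four round legs of 52 mm diameter, each leg's bounding box inset 50 mm from the nearest pair of top edges, running from z = 0 to the bottom of the top.

The table is against the stool's +x side, with their −y faces flush.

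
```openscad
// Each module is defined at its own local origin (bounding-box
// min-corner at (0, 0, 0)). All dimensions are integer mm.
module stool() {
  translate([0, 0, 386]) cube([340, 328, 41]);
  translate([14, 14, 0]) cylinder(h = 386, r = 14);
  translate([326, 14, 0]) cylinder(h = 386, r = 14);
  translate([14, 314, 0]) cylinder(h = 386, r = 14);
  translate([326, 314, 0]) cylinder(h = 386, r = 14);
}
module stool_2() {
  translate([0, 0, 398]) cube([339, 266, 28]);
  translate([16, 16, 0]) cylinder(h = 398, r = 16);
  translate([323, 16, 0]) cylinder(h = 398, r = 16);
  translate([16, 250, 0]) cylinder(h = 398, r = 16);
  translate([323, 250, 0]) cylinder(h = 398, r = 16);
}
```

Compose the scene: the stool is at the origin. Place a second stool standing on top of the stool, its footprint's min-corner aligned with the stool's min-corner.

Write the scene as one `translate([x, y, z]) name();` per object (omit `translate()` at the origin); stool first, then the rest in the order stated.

stool();
translate([0, 0, 427]) stool_2();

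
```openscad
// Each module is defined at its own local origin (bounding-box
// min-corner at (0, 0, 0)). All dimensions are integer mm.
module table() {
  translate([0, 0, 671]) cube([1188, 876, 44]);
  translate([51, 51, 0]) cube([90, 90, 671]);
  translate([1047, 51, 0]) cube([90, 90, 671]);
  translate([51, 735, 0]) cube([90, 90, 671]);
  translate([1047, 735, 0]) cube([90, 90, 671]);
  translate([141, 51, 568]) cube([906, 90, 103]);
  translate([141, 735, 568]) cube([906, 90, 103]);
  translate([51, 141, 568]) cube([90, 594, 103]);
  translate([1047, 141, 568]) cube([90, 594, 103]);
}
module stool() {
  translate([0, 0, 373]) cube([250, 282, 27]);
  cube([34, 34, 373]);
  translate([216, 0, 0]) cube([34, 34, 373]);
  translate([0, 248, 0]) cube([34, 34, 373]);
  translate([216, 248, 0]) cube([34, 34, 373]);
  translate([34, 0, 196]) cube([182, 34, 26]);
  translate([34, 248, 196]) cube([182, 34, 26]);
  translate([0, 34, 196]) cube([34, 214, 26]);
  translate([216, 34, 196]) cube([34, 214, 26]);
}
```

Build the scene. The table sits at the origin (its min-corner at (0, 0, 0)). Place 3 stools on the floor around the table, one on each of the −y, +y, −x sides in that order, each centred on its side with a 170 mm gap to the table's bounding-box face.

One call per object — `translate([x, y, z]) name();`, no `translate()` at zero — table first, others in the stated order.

table();
translate([469, -452, 0]) stool();
translate([469, 1046, 0]) stool();
translate([-420, 297, 0]) stool();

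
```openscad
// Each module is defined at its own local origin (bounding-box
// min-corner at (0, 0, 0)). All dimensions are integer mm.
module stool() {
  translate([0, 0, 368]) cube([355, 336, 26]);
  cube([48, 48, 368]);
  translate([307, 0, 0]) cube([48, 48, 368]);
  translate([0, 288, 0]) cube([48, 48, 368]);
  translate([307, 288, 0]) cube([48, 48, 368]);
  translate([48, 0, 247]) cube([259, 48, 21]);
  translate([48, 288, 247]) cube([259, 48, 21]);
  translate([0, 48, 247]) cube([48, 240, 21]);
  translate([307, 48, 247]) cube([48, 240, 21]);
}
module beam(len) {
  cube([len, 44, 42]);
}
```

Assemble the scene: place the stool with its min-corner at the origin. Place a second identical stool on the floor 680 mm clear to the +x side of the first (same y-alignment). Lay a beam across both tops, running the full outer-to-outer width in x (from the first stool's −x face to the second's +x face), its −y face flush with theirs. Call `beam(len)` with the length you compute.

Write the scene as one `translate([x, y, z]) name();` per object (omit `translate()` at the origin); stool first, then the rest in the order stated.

stool();
translate([1035, 0, 0]) stool();
translate([0, 0, 394]) beam(1390);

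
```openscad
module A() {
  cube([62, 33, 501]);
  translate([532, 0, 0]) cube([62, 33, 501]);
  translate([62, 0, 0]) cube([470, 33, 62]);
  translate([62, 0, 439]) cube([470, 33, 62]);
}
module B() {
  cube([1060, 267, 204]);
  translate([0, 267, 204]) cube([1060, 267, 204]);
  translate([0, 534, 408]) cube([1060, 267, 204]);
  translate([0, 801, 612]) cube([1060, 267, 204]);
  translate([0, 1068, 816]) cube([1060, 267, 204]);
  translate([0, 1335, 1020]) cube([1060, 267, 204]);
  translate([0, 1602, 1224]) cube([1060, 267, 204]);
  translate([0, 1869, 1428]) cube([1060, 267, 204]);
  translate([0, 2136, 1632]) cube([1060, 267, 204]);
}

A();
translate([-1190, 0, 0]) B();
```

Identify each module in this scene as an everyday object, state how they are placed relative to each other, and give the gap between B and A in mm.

A is a picture frame. B is a staircase. The staircase is on the floor beside the picture frame on its −x side. The gap between the staircase and the picture frame is 130 mm.

The staircase's nearest face is 130 mm from the picture frame's −x face.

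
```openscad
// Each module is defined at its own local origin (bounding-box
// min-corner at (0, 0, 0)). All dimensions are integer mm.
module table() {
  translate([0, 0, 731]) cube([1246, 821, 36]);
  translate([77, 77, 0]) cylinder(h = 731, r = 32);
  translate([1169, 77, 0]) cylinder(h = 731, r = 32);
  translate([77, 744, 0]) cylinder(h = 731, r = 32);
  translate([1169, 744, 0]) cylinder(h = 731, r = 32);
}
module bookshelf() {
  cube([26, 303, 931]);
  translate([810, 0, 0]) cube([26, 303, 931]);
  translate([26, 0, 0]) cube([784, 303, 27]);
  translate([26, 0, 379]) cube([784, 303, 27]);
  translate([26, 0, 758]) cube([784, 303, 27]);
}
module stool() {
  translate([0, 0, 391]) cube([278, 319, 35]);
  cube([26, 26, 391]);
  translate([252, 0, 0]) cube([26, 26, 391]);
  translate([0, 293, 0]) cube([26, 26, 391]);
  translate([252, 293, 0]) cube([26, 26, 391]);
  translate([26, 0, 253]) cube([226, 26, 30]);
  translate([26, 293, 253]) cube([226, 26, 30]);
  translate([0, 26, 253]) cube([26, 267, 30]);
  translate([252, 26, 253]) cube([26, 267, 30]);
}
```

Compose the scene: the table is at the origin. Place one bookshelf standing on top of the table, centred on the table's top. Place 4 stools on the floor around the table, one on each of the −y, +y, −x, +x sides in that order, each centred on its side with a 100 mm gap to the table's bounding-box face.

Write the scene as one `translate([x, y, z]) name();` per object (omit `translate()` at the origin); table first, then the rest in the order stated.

table();
translate([205, 259, 767]) bookshelf();
translate([484, -419, 0]) stool();
translate([484, 921, 0]) stool();
translate([-378, 251, 0]) stool();
translate([1346, 251, 0]) stool();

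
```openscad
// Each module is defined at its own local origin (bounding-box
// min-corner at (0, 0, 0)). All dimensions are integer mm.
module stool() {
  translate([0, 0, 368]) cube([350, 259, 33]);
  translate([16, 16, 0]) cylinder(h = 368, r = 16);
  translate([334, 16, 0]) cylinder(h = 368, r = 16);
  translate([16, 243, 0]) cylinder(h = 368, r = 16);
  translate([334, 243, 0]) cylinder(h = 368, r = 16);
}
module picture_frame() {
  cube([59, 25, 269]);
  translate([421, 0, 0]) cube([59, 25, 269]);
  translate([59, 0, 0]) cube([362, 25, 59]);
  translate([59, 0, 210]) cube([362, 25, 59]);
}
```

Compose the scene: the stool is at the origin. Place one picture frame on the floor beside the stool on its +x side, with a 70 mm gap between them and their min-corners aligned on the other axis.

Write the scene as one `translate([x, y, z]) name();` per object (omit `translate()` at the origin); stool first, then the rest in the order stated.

stool();
translate([420, 0, 0]) picture_frame();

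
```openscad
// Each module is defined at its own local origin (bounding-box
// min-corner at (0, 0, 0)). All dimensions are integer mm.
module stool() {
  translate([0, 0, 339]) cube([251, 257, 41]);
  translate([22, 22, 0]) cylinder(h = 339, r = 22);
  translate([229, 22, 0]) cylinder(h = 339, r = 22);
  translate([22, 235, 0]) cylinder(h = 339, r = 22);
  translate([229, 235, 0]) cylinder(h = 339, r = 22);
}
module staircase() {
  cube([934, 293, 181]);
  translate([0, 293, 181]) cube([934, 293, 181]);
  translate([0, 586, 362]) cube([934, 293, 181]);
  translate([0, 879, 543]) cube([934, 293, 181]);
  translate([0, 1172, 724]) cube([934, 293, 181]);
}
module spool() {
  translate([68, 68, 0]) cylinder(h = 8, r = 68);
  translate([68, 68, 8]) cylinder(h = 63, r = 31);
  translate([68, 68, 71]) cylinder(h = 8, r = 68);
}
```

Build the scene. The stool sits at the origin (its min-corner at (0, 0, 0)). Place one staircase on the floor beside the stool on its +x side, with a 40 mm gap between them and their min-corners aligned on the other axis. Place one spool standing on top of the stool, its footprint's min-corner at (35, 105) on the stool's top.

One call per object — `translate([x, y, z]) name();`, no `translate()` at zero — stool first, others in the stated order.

stool();
translate([291, 0, 0]) staircase();
translate([35, 105, 380]) spool();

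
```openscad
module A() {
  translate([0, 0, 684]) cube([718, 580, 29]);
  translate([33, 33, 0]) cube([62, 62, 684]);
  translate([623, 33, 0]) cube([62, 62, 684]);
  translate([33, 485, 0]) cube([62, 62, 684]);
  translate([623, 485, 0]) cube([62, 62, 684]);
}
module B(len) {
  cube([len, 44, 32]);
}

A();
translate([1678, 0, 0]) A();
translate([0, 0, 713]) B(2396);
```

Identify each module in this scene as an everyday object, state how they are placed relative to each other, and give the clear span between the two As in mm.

Second table starts at x = 1678; first ends at x = 718; clear span = 1678 − 718 = 960 mm.

A is a table. B is a beam. A beam spans the tops of two tables. The clear span between the two tables is 960 mm.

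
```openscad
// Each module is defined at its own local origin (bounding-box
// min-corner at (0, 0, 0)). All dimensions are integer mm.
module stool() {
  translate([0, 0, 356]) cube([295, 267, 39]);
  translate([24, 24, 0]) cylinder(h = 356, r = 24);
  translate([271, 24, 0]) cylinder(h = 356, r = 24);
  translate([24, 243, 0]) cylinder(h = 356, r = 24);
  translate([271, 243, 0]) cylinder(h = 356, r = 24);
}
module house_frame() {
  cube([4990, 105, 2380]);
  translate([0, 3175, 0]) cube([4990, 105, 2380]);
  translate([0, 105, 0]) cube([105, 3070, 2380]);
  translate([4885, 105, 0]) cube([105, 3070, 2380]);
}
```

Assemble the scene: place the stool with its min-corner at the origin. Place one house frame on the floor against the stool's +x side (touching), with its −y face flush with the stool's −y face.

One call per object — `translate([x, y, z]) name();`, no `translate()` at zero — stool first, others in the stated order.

stool();
translate([295, 0, 0]) house_frame();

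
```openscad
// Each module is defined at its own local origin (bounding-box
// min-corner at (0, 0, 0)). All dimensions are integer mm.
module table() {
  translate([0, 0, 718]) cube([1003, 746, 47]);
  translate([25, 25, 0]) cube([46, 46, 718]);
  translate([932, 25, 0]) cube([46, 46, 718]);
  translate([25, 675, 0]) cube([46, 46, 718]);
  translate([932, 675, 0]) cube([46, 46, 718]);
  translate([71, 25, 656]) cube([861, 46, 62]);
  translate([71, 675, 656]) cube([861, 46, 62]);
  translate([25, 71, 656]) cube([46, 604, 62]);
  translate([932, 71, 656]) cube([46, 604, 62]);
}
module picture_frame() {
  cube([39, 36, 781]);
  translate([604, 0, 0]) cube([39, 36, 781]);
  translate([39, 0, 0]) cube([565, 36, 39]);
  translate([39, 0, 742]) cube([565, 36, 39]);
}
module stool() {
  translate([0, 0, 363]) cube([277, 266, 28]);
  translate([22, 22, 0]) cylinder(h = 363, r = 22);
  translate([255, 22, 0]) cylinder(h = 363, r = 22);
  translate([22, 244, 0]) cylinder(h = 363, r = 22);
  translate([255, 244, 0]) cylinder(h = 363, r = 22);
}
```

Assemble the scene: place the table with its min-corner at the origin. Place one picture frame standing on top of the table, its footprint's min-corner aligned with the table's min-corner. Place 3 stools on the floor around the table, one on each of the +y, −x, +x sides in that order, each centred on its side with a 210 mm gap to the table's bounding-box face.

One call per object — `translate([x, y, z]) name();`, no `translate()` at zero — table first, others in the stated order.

table();
translate([0, 0, 765]) picture_frame();
translate([363, 956, 0]) stool();
translate([-487, 240, 0]) stool();
translate([1213, 240, 0]) stool();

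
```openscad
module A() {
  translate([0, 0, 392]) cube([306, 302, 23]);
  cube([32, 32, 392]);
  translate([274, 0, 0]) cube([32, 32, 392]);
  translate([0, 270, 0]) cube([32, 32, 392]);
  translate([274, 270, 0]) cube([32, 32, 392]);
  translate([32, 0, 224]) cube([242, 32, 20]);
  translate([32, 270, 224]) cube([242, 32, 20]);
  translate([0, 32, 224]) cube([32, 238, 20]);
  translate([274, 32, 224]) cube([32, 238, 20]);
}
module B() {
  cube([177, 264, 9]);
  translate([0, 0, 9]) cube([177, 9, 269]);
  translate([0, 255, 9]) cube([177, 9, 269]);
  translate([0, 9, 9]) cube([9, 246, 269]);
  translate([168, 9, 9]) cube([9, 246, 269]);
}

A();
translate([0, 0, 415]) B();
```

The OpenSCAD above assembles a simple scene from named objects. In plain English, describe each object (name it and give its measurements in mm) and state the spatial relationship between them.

A is a simple wooden stool: a rectangular seat 306 mm (x) by 302 mm (y), 23 mm thick, top face at z = 415 mm, on four square legs, each 32×32 mm in cross-section. The legs rest on z = 0, each flush with a corner of the seat. Four stretchers, 32 mm wide and 20 mm tall, connect adjacent legs with their undersides at z = 224 mm, each running between the inner faces of the legs it joins and aligned with the legs' outer faces on the other axis.

B is an open storage box with external size 177×264×278 mm and wall thickness 9 mm (the base is also 9 mm thick). The base covers the whole footprint; the four walls stand on the base, with the y-facing walls full-width and the x-facing walls fitting between their inner faces.

The open box is on top of the stool.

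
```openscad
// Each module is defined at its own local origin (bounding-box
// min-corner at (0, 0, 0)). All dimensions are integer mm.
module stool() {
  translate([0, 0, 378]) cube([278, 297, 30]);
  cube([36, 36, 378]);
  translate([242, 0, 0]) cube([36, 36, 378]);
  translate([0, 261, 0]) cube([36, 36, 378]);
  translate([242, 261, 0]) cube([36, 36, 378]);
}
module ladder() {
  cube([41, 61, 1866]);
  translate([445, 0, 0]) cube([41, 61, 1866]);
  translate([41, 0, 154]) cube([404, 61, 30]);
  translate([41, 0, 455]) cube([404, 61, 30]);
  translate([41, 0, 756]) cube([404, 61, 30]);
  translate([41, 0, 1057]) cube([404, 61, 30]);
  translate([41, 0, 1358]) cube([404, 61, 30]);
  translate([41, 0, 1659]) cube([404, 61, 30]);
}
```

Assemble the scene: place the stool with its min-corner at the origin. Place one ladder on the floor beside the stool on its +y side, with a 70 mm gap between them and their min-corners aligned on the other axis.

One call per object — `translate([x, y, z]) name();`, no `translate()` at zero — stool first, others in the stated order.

stool();
translate([0, 367, 0]) ladder();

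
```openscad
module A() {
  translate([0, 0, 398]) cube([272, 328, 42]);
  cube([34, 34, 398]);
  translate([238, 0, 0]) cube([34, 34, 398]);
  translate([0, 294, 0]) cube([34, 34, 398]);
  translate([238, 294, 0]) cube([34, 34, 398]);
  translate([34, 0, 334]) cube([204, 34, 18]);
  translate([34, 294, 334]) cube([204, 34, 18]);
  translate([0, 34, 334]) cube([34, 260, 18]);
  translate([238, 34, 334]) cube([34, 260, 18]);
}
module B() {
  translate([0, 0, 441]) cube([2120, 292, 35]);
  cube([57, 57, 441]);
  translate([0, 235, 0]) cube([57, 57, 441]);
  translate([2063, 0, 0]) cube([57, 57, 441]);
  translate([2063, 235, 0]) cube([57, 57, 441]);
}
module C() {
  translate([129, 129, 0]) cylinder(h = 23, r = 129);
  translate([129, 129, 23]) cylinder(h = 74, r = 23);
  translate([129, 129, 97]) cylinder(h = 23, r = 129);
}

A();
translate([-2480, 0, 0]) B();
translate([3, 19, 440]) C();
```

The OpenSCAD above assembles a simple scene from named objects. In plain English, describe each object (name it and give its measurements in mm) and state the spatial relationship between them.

A is a four-legged stool. The seat is a 272×328×42 mm slab whose top surface is at z = 440 mm; four square legs, each 34×34 mm in cross-section, run from the floor (z = 0) to the underside of the seat, each flush with a corner of the seat. Four stretchers, 34 mm wide and 18 mm tall, connect adjacent legs with their undersides at z = 334 mm, each running between the inner faces of the legs it joins and aligned with the legs' outer faces on the other axis.

B is a bench: a 2120×292 mm seat slab, 35 mm thick, top at z = 476 mm, on four 57×57 mm square legs flush with the seat corners and standing on z = 0.

C is a spool: two coaxial disc flanges of radius 129 mm and thickness 23 mm, joined by a core cylinder of radius 23 mm and height 74 mm. The lower flange rests on z = 0 and the three cylinders share a vertical axis.

The bench is on the floor beside the stool on its −x side. The spool is on top of the stool.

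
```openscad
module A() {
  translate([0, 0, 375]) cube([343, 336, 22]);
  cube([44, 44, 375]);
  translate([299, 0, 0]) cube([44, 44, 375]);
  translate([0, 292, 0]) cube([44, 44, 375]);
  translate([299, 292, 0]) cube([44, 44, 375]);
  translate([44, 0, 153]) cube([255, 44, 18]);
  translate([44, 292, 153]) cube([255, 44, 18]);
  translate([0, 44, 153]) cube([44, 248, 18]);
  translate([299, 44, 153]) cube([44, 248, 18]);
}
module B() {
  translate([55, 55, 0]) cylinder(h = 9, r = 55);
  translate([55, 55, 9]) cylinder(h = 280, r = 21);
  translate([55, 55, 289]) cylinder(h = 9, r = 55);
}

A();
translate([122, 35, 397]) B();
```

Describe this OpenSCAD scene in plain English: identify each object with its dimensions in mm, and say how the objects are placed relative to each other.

A is a simple wooden stool: a rectangular seat 343 mm (x) by 336 mm (y), 22 mm thick, top face at z = 397 mm, on four square legs, each 44×44 mm in cross-section. The legs rest on z = 0, each flush with a corner of the seat. Four stretchers, 44 mm wide and 18 mm tall, connect adjacent legs with their undersides at z = 153 mm, each running between the inner faces of the legs it joins and aligned with the legs' outer faces on the other axis.

B is a spool: two coaxial disc flanges of radius 55 mm and thickness 9 mm, joined by a core cylinder of radius 21 mm and height 280 mm. The lower flange rests on z = 0 and the three cylinders share a vertical axis.

The spool is on top of the stool.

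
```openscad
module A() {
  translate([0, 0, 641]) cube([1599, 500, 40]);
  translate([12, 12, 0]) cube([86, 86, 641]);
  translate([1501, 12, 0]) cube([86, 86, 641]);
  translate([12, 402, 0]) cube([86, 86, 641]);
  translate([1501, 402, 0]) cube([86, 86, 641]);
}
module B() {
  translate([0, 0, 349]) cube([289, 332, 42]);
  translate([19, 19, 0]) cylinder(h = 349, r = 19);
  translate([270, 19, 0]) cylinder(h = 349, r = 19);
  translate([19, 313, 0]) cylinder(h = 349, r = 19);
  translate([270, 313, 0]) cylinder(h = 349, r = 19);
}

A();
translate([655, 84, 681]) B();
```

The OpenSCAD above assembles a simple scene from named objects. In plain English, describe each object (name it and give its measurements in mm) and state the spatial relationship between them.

A is a table: top 1599 mm (x) × 500 mm (y), 40 mm thick, upper face at z = 681 mm, on four 86×86 mm square legs, each inset 12 mm from the nearest pair of top edges, running from z = 0 to the bottom of the top.

B is a simple wooden stool: a rectangular seat 289 mm (x) by 332 mm (y), 42 mm thick, top face at z = 391 mm, on four round legs, each 38 mm in diameter. The legs rest on z = 0, each leg's axis is inset half a diameter from the nearest pair of seat edges (so the leg's bounding box is flush with the corner).

The stool is on top of the table, centred.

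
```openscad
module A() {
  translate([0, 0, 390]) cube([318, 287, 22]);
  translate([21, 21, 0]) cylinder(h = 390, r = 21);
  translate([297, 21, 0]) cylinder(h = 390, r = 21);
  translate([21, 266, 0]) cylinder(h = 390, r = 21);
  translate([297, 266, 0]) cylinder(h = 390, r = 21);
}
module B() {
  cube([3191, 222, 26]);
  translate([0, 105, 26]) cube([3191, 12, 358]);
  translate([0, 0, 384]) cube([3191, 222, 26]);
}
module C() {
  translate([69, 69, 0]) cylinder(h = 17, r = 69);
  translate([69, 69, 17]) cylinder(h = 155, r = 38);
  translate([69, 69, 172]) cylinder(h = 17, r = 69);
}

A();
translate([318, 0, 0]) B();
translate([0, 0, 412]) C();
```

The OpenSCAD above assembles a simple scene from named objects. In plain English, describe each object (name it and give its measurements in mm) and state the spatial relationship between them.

A is a four-legged stool. The seat is 318×287 mm, 22 mm thick, top at z = 412 mm. It stands on four round legs, each 42 mm in diameter, from z = 0 to the seat underside, each leg's axis is inset half a diameter from the nearest pair of seat edges (so the leg's bounding box is flush with the corner).

B is an I-beam lying along x, 3191 mm long. Overall section height 410 mm. Two flanges 222 mm wide (y) and 26 mm thick, one on the floor and one at the top; a web 12 mm thick runs between them, centred on the flange width.

C is a spool: two coaxial disc flanges of radius 69 mm and thickness 17 mm, joined by a core cylinder of radius 38 mm and height 155 mm. The lower flange rests on z = 0 and the three cylinders share a vertical axis.

The I-beam is against the stool's +x side, with their −y faces flush. The spool is on top of the stool.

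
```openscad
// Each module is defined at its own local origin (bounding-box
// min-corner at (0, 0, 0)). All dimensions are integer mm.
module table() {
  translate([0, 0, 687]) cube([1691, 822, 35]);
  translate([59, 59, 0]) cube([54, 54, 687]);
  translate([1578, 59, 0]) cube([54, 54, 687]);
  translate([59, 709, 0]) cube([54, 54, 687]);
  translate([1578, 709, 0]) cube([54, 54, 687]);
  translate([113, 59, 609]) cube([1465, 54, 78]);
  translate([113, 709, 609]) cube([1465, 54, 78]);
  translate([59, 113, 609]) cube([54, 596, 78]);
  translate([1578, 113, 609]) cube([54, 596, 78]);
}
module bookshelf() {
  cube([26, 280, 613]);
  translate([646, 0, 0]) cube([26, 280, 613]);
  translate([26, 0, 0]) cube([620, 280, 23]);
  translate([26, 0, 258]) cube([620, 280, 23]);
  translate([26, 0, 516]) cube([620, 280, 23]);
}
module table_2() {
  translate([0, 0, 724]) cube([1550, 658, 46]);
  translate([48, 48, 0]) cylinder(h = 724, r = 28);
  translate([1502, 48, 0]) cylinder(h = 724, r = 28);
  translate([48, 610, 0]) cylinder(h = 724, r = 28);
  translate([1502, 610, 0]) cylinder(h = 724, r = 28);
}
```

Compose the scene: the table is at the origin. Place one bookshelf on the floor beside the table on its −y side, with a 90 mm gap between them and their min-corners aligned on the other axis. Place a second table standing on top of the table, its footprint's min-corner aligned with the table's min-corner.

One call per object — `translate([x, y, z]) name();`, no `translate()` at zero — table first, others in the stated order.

table();
translate([0, -370, 0]) bookshelf();
translate([0, 0, 722]) table_2();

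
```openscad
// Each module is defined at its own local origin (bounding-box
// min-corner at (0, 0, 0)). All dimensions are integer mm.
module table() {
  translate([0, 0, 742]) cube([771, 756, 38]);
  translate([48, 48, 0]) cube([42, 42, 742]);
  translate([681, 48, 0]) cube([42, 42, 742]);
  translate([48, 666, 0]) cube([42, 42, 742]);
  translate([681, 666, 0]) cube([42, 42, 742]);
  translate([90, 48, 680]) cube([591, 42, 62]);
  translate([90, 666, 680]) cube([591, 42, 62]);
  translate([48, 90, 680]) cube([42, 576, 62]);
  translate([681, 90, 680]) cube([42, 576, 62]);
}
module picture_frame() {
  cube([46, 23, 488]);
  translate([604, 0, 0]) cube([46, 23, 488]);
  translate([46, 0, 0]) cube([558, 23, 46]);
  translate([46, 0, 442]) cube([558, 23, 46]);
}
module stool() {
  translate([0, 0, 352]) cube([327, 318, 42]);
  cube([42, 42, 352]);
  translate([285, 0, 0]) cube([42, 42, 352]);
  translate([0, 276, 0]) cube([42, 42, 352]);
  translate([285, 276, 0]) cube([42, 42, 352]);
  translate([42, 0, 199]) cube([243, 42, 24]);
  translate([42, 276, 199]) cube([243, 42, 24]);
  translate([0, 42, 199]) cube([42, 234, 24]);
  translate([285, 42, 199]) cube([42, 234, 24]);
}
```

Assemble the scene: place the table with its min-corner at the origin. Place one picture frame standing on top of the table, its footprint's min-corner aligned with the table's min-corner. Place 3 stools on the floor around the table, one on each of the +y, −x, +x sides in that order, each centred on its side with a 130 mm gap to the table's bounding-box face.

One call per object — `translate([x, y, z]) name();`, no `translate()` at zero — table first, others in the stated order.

table();
translate([0, 0, 780]) picture_frame();
translate([222, 886, 0]) stool();
translate([-457, 219, 0]) stool();
translate([901, 219, 0]) stool();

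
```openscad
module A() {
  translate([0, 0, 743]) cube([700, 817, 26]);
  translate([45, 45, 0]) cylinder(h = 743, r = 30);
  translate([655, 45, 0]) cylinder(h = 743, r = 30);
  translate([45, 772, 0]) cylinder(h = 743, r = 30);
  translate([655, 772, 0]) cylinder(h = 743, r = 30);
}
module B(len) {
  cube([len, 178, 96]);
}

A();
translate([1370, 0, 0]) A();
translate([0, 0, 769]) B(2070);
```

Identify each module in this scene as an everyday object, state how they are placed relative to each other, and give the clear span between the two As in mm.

A is a table. B is a beam. A beam spans the tops of two tables. The clear span between the two tables is 670 mm.

Second table starts at x = 1370; first ends at x = 700; clear span = 1370 − 700 = 670 mm.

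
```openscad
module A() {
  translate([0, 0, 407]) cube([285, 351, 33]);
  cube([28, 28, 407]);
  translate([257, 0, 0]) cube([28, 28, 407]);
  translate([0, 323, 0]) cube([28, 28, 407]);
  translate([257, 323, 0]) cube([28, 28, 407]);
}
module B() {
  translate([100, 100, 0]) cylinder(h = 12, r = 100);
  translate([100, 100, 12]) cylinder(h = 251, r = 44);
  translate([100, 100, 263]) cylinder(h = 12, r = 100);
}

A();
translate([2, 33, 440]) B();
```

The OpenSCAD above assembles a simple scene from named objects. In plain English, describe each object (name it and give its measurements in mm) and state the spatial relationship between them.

A is a four-legged stool. The seat is 285×351 mm, 33 mm thick, top at z = 440 mm. It stands on four square legs, each 28×28 mm in cross-section, from z = 0 to the seat underside, each flush with a corner of the seat.

B is a spool: two coaxial disc flanges of radius 100 mm and thickness 12 mm, joined by a core cylinder of radius 44 mm and height 251 mm. The lower flange rests on z = 0 and the three cylinders share a vertical axis.

The spool is on top of the stool.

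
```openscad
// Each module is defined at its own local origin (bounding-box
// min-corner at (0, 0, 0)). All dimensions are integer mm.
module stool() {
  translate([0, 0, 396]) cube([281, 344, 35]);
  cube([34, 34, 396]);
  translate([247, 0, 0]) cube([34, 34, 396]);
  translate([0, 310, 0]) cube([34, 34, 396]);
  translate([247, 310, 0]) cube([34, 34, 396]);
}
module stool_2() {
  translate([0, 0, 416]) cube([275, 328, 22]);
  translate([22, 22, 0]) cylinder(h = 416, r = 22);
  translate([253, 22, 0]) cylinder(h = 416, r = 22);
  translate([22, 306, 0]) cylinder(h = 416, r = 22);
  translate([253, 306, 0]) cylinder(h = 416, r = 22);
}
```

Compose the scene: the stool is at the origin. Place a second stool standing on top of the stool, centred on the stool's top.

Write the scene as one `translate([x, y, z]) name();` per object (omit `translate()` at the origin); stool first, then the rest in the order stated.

stool();
translate([3, 8, 431]) stool_2();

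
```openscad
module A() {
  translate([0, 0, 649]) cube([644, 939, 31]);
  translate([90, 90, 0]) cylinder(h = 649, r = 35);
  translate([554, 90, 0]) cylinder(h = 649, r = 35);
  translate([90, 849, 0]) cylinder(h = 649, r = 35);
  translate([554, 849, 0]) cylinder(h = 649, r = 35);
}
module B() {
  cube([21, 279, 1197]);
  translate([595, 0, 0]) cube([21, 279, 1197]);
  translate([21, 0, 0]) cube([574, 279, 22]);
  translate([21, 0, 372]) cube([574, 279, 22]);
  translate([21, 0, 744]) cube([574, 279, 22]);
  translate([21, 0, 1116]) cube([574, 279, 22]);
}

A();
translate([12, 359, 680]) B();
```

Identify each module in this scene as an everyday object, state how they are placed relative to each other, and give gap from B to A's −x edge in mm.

A is a table. B is a bookshelf. The bookshelf is on top of the table. The gap from the bookshelf to the table's −x edge is 12 mm.

The bookshelf's min-x is at 12; the table's min-x is 0; gap = 12 mm.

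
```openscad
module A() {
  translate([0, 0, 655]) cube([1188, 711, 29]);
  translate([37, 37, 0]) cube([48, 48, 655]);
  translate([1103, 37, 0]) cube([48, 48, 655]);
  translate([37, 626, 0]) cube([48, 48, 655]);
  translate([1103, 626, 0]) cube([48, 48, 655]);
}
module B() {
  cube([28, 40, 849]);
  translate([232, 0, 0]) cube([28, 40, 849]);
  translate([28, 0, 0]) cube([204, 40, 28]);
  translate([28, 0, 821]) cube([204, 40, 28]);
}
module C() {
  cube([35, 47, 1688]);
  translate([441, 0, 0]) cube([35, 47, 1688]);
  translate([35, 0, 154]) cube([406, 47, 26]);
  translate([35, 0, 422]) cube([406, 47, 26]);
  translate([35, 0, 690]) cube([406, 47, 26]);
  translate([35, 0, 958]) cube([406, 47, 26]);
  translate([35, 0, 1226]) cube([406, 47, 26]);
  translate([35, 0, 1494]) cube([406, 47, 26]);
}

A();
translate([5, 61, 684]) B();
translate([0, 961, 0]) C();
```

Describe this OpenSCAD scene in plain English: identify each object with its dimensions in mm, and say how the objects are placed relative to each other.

A is a table with a 1188×711 mm rectangular top, 29 mm thick, top surface at z = 684 mm, supported by four 48×48 mm square legs, each inset 37 mm from the nearest pair of top edges, running from the floor.

B is a rectangular picture frame lying in the x–z plane (depth along y). The opening is 204 mm wide (x) by 793 mm tall (z), surrounded by a border 28 mm wide on all four sides. The frame is 40 mm deep and is made of two full-height vertical stiles with two horizontal rails fitted between them.

C is a wooden ladder with two side rails of 35×47 mm section and 1688 mm height, set 476 mm apart overall. Between them run 6 rectangular rungs (47 mm deep, 26 mm thick), front faces flush with the rails' −y face. The bottom of the first rung is 154 mm above the floor and each subsequent rung is 268 mm higher than the one below.

The picture frame is on top of the table. The ladder is on the floor beside the table on its +y side.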